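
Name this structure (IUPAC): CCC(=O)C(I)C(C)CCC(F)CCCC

Counting along the main chain through the carbonyl gives 12 carbons: the parent is dodecane.
The principal characteristic group is a ketone (C=O on an internal carbon), named with the suffix -one.
Number the chain so that numbering from this end puts the carbonyl group at C-3 rather than C-10.
That gives the carbonyl at C-3; a fluoro group at C-8; an iodo group at C-4; a methyl group at C-5.
Prefixes are listed alphabetically: fluoro, iodo, methyl.
Assembling the pieces gives 8-fluoro-4-iodo-5-methyldodecan-3-one.

8-fluoro-4-iodo-5-methyldodecan-3-one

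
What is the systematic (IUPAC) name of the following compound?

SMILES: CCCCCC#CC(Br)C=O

2-bromonon-3-ynal

The longest carbon chain that includes the –CHO group and the multiple bond has 9 carbons, so the parent hydride is nonane.
The principal characteristic group is an aldehyde (terminal –CHO), named with the suffix -al.
There is one C≡C triple bond, indicated by the ending -yne.
The numbering direction is chosen so that the aldehyde carbon is C-1 by definition.
This places the triple bond between C-3 and C-4; a bromo group at C-2.
The name is 2-bromonon-3-ynal.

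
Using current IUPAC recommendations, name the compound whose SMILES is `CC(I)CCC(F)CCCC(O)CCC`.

8-fluoro-11-iodododecan-4-ol

The longest carbon chain that includes the –OH group has 12 carbons, so the parent hydride is dodecane.
The principal characteristic group is an alcohol (–OH), named with the suffix -ol.
Choose the numbering such that numbering from this end puts the hydroxyl group at C-4 rather than C-9.
That gives the hydroxyl at C-4; a fluoro group at C-8; an iodo group at C-11.
Substituent prefixes are cited in alphabetical order (multiplying prefixes like di-/tri- are ignored for ordering).
Putting it together: 8-fluoro-11-iodododecan-4-ol.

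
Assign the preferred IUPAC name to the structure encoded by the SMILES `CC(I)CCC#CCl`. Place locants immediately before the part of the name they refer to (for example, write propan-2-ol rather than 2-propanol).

1-chloro-5-iodohex-1-yne

The longest chain bearing the multiple bond is 6 carbons long (hexane).
There is one C≡C triple bond, indicated by the ending -yne.
Choose the numbering such that numbering from this end puts the triple bond at C-1 rather than C-5.
This places the triple bond between C-1 and C-2; a chloro group at C-1; an iodo group at C-5.
Prefixes are listed alphabetically: chloro, iodo.
Assembling the pieces gives 1-chloro-5-iodohex-1-yne.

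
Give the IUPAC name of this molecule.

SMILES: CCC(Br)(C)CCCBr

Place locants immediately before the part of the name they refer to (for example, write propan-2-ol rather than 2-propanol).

The parent chain contains 6 carbons (hexane).
Number the chain so that the substituent locant set {1,4,4} is lower than {3,3,6} at the first point of difference.
That gives bromo groups at C-1 and C-4; a methyl group at C-4.
Substituent prefixes are cited in alphabetical order (multiplying prefixes like di-/tri- are ignored for ordering).
Putting it together: 1,4-dibromo-4-methylhexane.

1,4-dibromo-4-methylhexane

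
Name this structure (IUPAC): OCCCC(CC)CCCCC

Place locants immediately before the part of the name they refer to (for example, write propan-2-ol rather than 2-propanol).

The longest chain bearing the –OH group is 9 carbons long (nonane).
An alcohol (–OH) is the principal characteristic group, giving the suffix -ol.
The numbering direction is chosen so that numbering from this end puts the hydroxyl group at C-1 rather than C-9.
That gives the hydroxyl at C-1; an ethyl group at C-4.
Putting it together: 4-ethylnonan-1-ol.

4-ethylnonan-1-ol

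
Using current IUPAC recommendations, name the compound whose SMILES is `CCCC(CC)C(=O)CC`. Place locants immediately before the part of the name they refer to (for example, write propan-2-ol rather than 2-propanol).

The longest carbon chain that includes the carbonyl has 7 carbons, so the parent hydride is heptane.
The highest-priority functional group is a ketone (C=O on an internal carbon), so the name ends in -one.
Choose the numbering such that numbering from this end puts the carbonyl group at C-3 rather than C-5.
That gives the carbonyl at C-3; an ethyl group at C-4.
Assembling the pieces gives 4-ethylheptan-3-one.

4-ethylheptan-3-one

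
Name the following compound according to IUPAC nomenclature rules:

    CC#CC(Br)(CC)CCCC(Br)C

4,8-dibromo-4-ethylnon-2-yne

The longest chain bearing the multiple bond is 9 carbons long (nonane).
The chain contains a C≡C triple bond, so the unsaturation ending is -yne.
The numbering direction is chosen so that numbering from this end puts the triple bond at C-2 rather than C-7.
That gives the triple bond between C-2 and C-3; bromo groups at C-4 and C-8; an ethyl group at C-4.
Prefixes are listed alphabetically: bromo, ethyl.
Putting it together: 4,8-dibromo-4-ethylnon-2-yne.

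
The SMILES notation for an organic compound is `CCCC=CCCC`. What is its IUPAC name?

Counting along the main chain through the multiple bond gives 8 carbons: the parent is octane.
A C=C double bond in the chain gives the infix -ene-.
Both numbering directions give the same locant set; either may be used.
That gives the double bond between C-4 and C-5.
Putting it together: oct-4-ene.

oct-4-ene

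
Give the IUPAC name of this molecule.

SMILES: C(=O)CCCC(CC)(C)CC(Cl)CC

Counting along the main chain through the –CHO group gives 9 carbons: the parent is nonane.
The highest-priority functional group is an aldehyde (terminal –CHO), so the name ends in -al.
The numbering direction is chosen so that the aldehyde carbon is C-1 by definition.
With this numbering: a chloro group at C-7; an ethyl group at C-5; a methyl group at C-5.
The substituents are ordered alphabetically, ignoring any di-/tri- multipliers.
The name is 7-chloro-5-ethyl-5-methylnonanal.

7-chloro-5-ethyl-5-methylnonanal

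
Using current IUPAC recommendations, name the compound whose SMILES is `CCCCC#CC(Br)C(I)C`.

3-bromo-2-iodonon-4-yne

Counting along the main chain through the multiple bond gives 9 carbons: the parent is nonane.
The chain contains a C≡C triple bond, so the unsaturation ending is -yne.
The numbering direction is chosen so that numbering from this end puts the triple bond at C-4 rather than C-5.
That gives the triple bond between C-4 and C-5; a bromo group at C-3; an iodo group at C-2.
Prefixes are listed alphabetically: bromo, iodo.
Putting it together: 3-bromo-2-iodonon-4-yne.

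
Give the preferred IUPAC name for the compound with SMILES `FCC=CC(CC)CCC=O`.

4-ethyl-7-fluorohept-5-enal

The longest carbon chain that includes the –CHO group and the multiple bond has 7 carbons, so the parent hydride is heptane.
The highest-priority functional group is an aldehyde (terminal –CHO), so the name ends in -al.
A C=C double bond in the chain gives the infix -ene-.
The numbering direction is chosen so that the aldehyde carbon is C-1 by definition.
With this numbering: the double bond between C-5 and C-6; an ethyl group at C-4; a fluoro group at C-7.
Prefixes are listed alphabetically: ethyl, fluoro.
The name is 4-ethyl-7-fluorohept-5-enal.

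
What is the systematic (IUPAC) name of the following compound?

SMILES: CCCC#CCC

hept-3-yne

Counting along the main chain through the multiple bond gives 7 carbons: the parent is heptane.
There is one C≡C triple bond, indicated by the ending -yne.
Number the chain so that numbering from this end puts the triple bond at C-3 rather than C-4.
This places the triple bond between C-3 and C-4.
Putting it together: hept-3-yne.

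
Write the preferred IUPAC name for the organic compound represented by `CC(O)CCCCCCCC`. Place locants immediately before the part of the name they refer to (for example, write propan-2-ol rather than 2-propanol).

Counting along the main chain through the –OH group gives 10 carbons: the parent is decane.
An alcohol (–OH) is the principal characteristic group, giving the suffix -ol.
Number the chain so that numbering from this end puts the hydroxyl group at C-2 rather than C-9.
That gives the hydroxyl at C-2.
Putting it together: decan-2-ol.

decan-2-ol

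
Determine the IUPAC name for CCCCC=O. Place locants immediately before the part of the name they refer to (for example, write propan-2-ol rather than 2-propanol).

The longest carbon chain that includes the –CHO group has 5 carbons, so the parent hydride is pentane.
The principal characteristic group is an aldehyde (terminal –CHO), named with the suffix -al.
The numbering direction is chosen so that the aldehyde carbon is C-1 by definition.
Putting it together: pentanal.

pentanal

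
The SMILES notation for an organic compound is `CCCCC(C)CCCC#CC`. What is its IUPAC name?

7-methylundec-2-yne

Counting along the main chain through the multiple bond gives 11 carbons: the parent is undecane.
There is one C≡C triple bond, indicated by the ending -yne.
Number the chain so that numbering from this end puts the triple bond at C-2 rather than C-9.
This places the triple bond between C-2 and C-3; a methyl group at C-7.
Assembling the pieces gives 7-methylundec-2-yne.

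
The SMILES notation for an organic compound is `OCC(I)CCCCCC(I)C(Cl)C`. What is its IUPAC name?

The longest carbon chain that includes the –OH group has 10 carbons, so the parent hydride is decane.
The principal characteristic group is an alcohol (–OH), named with the suffix -ol.
The numbering direction is chosen so that numbering from this end puts the hydroxyl group at C-1 rather than C-10.
This places the hydroxyl at C-1; a chloro group at C-9; iodo groups at C-2 and C-8.
Substituent prefixes are cited in alphabetical order (multiplying prefixes like di-/tri- are ignored for ordering).
The name is 9-chloro-2,8-diiododecan-1-ol.

9-chloro-2,8-diiododecan-1-ol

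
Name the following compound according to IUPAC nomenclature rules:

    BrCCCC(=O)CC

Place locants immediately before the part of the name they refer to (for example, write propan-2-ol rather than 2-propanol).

The longest chain bearing the carbonyl is 6 carbons long (hexane).
The principal characteristic group is a ketone (C=O on an internal carbon), named with the suffix -one.
The numbering direction is chosen so that numbering from this end puts the carbonyl group at C-3 rather than C-4.
This places the carbonyl at C-3; a bromo group at C-6.
Putting it together: 6-bromohexan-3-one.

6-bromohexan-3-one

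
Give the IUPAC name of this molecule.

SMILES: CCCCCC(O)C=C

Counting along the main chain through the –OH group and the multiple bond gives 8 carbons: the parent is octane.
An alcohol (–OH) is the principal characteristic group, giving the suffix -ol.
The chain contains a C=C double bond, so the unsaturation ending is -ene.
The numbering direction is chosen so that numbering from this end puts the hydroxyl group at C-3 rather than C-6.
This places the hydroxyl at C-3; the double bond between C-1 and C-2.
Putting it together: oct-1-en-3-ol.

oct-1-en-3-ol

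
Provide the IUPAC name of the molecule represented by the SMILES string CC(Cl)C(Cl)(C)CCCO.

4,5-dichloro-4-methylhexan-1-ol

Counting along the main chain through the –OH group gives 6 carbons: the parent is hexane.
An alcohol (–OH) is the principal characteristic group, giving the suffix -ol.
Number the chain so that numbering from this end puts the hydroxyl group at C-1 rather than C-6.
With this numbering: the hydroxyl at C-1; chloro groups at C-4 and C-5; a methyl group at C-4.
Substituent prefixes are cited in alphabetical order (multiplying prefixes like di-/tri- are ignored for ordering).
Putting it together: 4,5-dichloro-4-methylhexan-1-ol.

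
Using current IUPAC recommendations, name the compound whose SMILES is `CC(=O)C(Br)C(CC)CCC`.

3-bromo-4-ethylheptan-2-one

The longest carbon chain that includes the carbonyl has 7 carbons, so the parent hydride is heptane.
The highest-priority functional group is a ketone (C=O on an internal carbon), so the name ends in -one.
Number the chain so that numbering from this end puts the carbonyl group at C-2 rather than C-6.
That gives the carbonyl at C-2; a bromo group at C-3; an ethyl group at C-4.
Prefixes are listed alphabetically: bromo, ethyl.
Putting it together: 3-bromo-4-ethylheptan-2-one.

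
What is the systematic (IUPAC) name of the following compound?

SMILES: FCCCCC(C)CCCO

The longest chain bearing the –OH group is 8 carbons long (octane).
An alcohol (–OH) is the principal characteristic group, giving the suffix -ol.
Number the chain so that numbering from this end puts the hydroxyl group at C-1 rather than C-8.
This places the hydroxyl at C-1; a fluoro group at C-8; a methyl group at C-4.
Substituent prefixes are cited in alphabetical order (multiplying prefixes like di-/tri- are ignored for ordering).
The name is 8-fluoro-4-methyloctan-1-ol.

8-fluoro-4-methyloctan-1-ol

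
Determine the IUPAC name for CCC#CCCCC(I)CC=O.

3-iododec-7-ynal

The longest carbon chain that includes the –CHO group and the multiple bond has 10 carbons, so the parent hydride is decane.
An aldehyde (terminal –CHO) is the principal characteristic group, giving the suffix -al.
A C≡C triple bond in the chain gives the infix -yne-.
The numbering direction is chosen so that the aldehyde carbon is C-1 by definition.
This places the triple bond between C-7 and C-8; an iodo group at C-3.
Assembling the pieces gives 3-iododec-7-ynal.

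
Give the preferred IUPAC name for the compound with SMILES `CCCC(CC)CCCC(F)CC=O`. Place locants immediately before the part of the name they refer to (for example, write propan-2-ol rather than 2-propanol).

7-ethyl-3-fluorodecanal

Counting along the main chain through the –CHO group gives 10 carbons: the parent is decane.
The highest-priority functional group is an aldehyde (terminal –CHO), so the name ends in -al.
Choose the numbering such that the aldehyde carbon is C-1 by definition.
This places an ethyl group at C-7; a fluoro group at C-3.
Prefixes are listed alphabetically: ethyl, fluoro.
Putting it together: 7-ethyl-3-fluorodecanal.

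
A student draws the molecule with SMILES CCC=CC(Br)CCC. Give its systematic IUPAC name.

The longest carbon chain that includes the multiple bond has 8 carbons, so the parent hydride is octane.
There is one C=C double bond, indicated by the ending -ene.
Number the chain so that numbering from this end puts the double bond at C-3 rather than C-5.
This places the double bond between C-3 and C-4; a bromo group at C-5.
The name is 5-bromooct-3-ene.

5-bromooct-3-ene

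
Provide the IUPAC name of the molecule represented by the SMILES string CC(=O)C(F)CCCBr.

The longest chain bearing the carbonyl is 6 carbons long (hexane).
The highest-priority functional group is a ketone (C=O on an internal carbon), so the name ends in -one.
Choose the numbering such that numbering from this end puts the carbonyl group at C-2 rather than C-5.
With this numbering: the carbonyl at C-2; a bromo group at C-6; a fluoro group at C-3.
The substituents are ordered alphabetically, ignoring any di-/tri- multipliers.
Assembling the pieces gives 6-bromo-3-fluorohexan-2-one.

6-bromo-3-fluorohexan-2-one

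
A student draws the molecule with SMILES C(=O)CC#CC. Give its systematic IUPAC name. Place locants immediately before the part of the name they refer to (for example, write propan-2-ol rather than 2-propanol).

The longest chain bearing the –CHO group and the multiple bond is 5 carbons long (pentane).
The principal characteristic group is an aldehyde (terminal –CHO), named with the suffix -al.
The chain contains a C≡C triple bond, so the unsaturation ending is -yne.
Number the chain so that the aldehyde carbon is C-1 by definition.
That gives the triple bond between C-3 and C-4.
The name is pent-3-ynal.

pent-3-ynal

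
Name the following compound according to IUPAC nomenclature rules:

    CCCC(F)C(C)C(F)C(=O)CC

Counting along the main chain through the carbonyl gives 9 carbons: the parent is nonane.
The principal characteristic group is a ketone (C=O on an internal carbon), named with the suffix -one.
Number the chain so that numbering from this end puts the carbonyl group at C-3 rather than C-7.
With this numbering: the carbonyl at C-3; fluoro groups at C-4 and C-6; a methyl group at C-5.
Substituent prefixes are cited in alphabetical order (multiplying prefixes like di-/tri- are ignored for ordering).
Putting it together: 4,6-difluoro-5-methylnonan-3-one.

4,6-difluoro-5-methylnonan-3-one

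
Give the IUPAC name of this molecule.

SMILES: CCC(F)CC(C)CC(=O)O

5-fluoro-3-methylheptanoic acid

The longest carbon chain that includes the –COOH group has 7 carbons, so the parent hydride is heptane.
The highest-priority functional group is a carboxylic acid (terminal –COOH), so the name ends in -oic acid.
Choose the numbering such that the carboxylic acid carbon is C-1 by definition.
That gives a fluoro group at C-5; a methyl group at C-3.
Substituent prefixes are cited in alphabetical order (multiplying prefixes like di-/tri- are ignored for ordering).
The name is 5-fluoro-3-methylheptanoic acid.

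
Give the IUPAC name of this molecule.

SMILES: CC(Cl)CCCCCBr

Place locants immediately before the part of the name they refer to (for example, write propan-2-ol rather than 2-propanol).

The parent chain contains 7 carbons (heptane).
Number the chain so that the substituent locant set {1,6} is lower than {2,7} at the first point of difference.
With this numbering: a bromo group at C-1; a chloro group at C-6.
The substituents are ordered alphabetically, ignoring any di-/tri- multipliers.
Assembling the pieces gives 1-bromo-6-chloroheptane.

1-bromo-6-chloroheptane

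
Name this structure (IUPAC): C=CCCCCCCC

The longest chain bearing the multiple bond is 9 carbons long (nonane).
There is one C=C double bond, indicated by the ending -ene.
The numbering direction is chosen so that numbering from this end puts the double bond at C-1 rather than C-8.
This places the double bond between C-1 and C-2.
Putting it together: non-1-ene.

non-1-ene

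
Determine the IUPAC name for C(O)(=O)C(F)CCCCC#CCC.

Counting along the main chain through the –COOH group and the multiple bond gives 10 carbons: the parent is decane.
The principal characteristic group is a carboxylic acid (terminal –COOH), named with the suffix -oic acid.
A C≡C triple bond in the chain gives the infix -yne-.
The numbering direction is chosen so that the carboxylic acid carbon is C-1 by definition.
With this numbering: the triple bond between C-7 and C-8; a fluoro group at C-2.
Putting it together: 2-fluorodec-7-ynoic acid.

2-fluorodec-7-ynoic acid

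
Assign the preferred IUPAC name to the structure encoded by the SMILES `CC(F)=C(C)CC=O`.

4-fluoro-3-methylpent-3-enal

Counting along the main chain through the –CHO group and the multiple bond gives 5 carbons: the parent is pentane.
The highest-priority functional group is an aldehyde (terminal –CHO), so the name ends in -al.
A C=C double bond in the chain gives the infix -ene-.
Number the chain so that the aldehyde carbon is C-1 by definition.
With this numbering: the double bond between C-3 and C-4; a fluoro group at C-4; a methyl group at C-3.
Prefixes are listed alphabetically: fluoro, methyl.
Assembling the pieces gives 4-fluoro-3-methylpent-3-enal.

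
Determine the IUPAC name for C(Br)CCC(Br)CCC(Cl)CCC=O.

7,10-dibromo-4-chlorodecanal

The longest chain bearing the –CHO group is 10 carbons long (decane).
The highest-priority functional group is an aldehyde (terminal –CHO), so the name ends in -al.
Choose the numbering such that the aldehyde carbon is C-1 by definition.
With this numbering: bromo groups at C-7 and C-10; a chloro group at C-4.
Prefixes are listed alphabetically: bromo, chloro.
Putting it together: 7,10-dibromo-4-chlorodecanal.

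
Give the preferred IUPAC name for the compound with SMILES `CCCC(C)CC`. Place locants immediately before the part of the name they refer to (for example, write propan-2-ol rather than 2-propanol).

3-methylhexane

The longest continuous carbon chain has 6 atoms, so the parent hydride is hexane.
Choose the numbering such that the substituent locant set {3} is lower than {4} at the first point of difference.
With this numbering: a methyl group at C-3.
Assembling the pieces gives 3-methylhexane.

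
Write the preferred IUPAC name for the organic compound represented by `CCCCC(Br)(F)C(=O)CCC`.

The longest carbon chain that includes the carbonyl has 9 carbons, so the parent hydride is nonane.
The principal characteristic group is a ketone (C=O on an internal carbon), named with the suffix -one.
The numbering direction is chosen so that numbering from this end puts the carbonyl group at C-4 rather than C-6.
With this numbering: the carbonyl at C-4; a bromo group at C-5; a fluoro group at C-5.
Prefixes are listed alphabetically: bromo, fluoro.
Assembling the pieces gives 5-bromo-5-fluorononan-4-one.

5-bromo-5-fluorononan-4-one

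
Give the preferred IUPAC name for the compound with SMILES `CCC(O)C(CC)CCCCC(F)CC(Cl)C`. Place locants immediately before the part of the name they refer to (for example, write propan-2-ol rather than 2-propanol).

11-chloro-4-ethyl-9-fluorododecan-3-ol

The longest chain bearing the –OH group is 12 carbons long (dodecane).
The principal characteristic group is an alcohol (–OH), named with the suffix -ol.
The numbering direction is chosen so that numbering from this end puts the hydroxyl group at C-3 rather than C-10.
With this numbering: the hydroxyl at C-3; a chloro group at C-11; an ethyl group at C-4; a fluoro group at C-9.
The substituents are ordered alphabetically, ignoring any di-/tri- multipliers.
Assembling the pieces gives 11-chloro-4-ethyl-9-fluorododecan-3-ol.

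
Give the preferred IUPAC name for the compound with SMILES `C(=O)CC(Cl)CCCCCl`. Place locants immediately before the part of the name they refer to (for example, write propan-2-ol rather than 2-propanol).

The longest chain bearing the –CHO group is 7 carbons long (heptane).
The principal characteristic group is an aldehyde (terminal –CHO), named with the suffix -al.
The numbering direction is chosen so that the aldehyde carbon is C-1 by definition.
With this numbering: chloro groups at C-3 and C-7.
Putting it together: 3,7-dichloroheptanal.

3,7-dichloroheptanal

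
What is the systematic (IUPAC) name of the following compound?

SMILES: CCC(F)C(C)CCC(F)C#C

3,7-difluoro-6-methylnon-1-yne

The longest carbon chain that includes the multiple bond has 9 carbons, so the parent hydride is nonane.
The chain contains a C≡C triple bond, so the unsaturation ending is -yne.
Choose the numbering such that numbering from this end puts the triple bond at C-1 rather than C-8.
With this numbering: the triple bond between C-1 and C-2; fluoro groups at C-3 and C-7; a methyl group at C-6.
Prefixes are listed alphabetically: fluoro, methyl.
Putting it together: 3,7-difluoro-6-methylnon-1-yne.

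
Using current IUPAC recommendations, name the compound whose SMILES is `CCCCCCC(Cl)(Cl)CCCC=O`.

The longest carbon chain that includes the –CHO group has 11 carbons, so the parent hydride is undecane.
An aldehyde (terminal –CHO) is the principal characteristic group, giving the suffix -al.
The numbering direction is chosen so that the aldehyde carbon is C-1 by definition.
This places two chloro groups at C-5.
Putting it together: 5,5-dichloroundecanal.

5,5-dichloroundecanal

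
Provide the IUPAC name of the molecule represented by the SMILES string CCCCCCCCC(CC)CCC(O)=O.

4-ethyldodecanoic acid

The longest chain bearing the –COOH group is 12 carbons long (dodecane).
The highest-priority functional group is a carboxylic acid (terminal –COOH), so the name ends in -oic acid.
Choose the numbering such that the carboxylic acid carbon is C-1 by definition.
This places an ethyl group at C-4.
The name is 4-ethyldodecanoic acid.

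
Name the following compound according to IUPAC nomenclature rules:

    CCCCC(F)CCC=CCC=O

The longest carbon chain that includes the –CHO group and the multiple bond has 11 carbons, so the parent hydride is undecane.
The principal characteristic group is an aldehyde (terminal –CHO), named with the suffix -al.
The chain contains a C=C double bond, so the unsaturation ending is -ene.
Number the chain so that the aldehyde carbon is C-1 by definition.
That gives the double bond between C-3 and C-4; a fluoro group at C-7.
Assembling the pieces gives 7-fluoroundec-3-enal.

7-fluoroundec-3-enal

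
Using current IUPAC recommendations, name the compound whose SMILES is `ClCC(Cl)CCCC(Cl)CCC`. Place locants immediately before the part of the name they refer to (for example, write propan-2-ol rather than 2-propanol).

1,2,6-trichlorononane

The longest continuous carbon chain has 9 atoms, so the parent hydride is nonane.
The numbering direction is chosen so that the substituent locant set {1,2,6} is lower than {4,8,9} at the first point of difference.
This places chloro groups at C-1 and C-2 and C-6.
Putting it together: 1,2,6-trichlorononane.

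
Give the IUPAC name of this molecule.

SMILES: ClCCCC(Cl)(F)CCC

The longest continuous carbon chain has 7 atoms, so the parent hydride is heptane.
Number the chain so that the substituent locant set {1,4,4} is lower than {4,4,7} at the first point of difference.
This places chloro groups at C-1 and C-4; a fluoro group at C-4.
Prefixes are listed alphabetically: chloro, fluoro.
Putting it together: 1,4-dichloro-4-fluoroheptane.

1,4-dichloro-4-fluoroheptane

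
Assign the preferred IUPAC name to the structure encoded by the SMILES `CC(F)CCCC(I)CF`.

The longest continuous carbon chain has 7 atoms, so the parent hydride is heptane.
The numbering direction is chosen so that the substituent locant set {1,2,6} is lower than {2,6,7} at the first point of difference.
With this numbering: fluoro groups at C-1 and C-6; an iodo group at C-2.
Substituent prefixes are cited in alphabetical order (multiplying prefixes like di-/tri- are ignored for ordering).
Assembling the pieces gives 1,6-difluoro-2-iodoheptane.

1,6-difluoro-2-iodoheptane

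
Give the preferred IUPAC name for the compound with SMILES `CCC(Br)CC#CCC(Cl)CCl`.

7-bromo-1,2-dichloronon-4-yne

The longest chain bearing the multiple bond is 9 carbons long (nonane).
A C≡C triple bond in the chain gives the infix -yne-.
Choose the numbering such that numbering from this end puts the triple bond at C-4 rather than C-5.
This places the triple bond between C-4 and C-5; a bromo group at C-7; chloro groups at C-1 and C-2.
Prefixes are listed alphabetically: bromo, chloro.
Putting it together: 7-bromo-1,2-dichloronon-4-yne.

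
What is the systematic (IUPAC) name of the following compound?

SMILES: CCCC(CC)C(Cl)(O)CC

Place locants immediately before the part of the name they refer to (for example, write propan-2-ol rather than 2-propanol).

The longest chain bearing the –OH group is 7 carbons long (heptane).
The highest-priority functional group is an alcohol (–OH), so the name ends in -ol.
The numbering direction is chosen so that numbering from this end puts the hydroxyl group at C-3 rather than C-5.
This places the hydroxyl at C-3; a chloro group at C-3; an ethyl group at C-4.
The substituents are ordered alphabetically, ignoring any di-/tri- multipliers.
Assembling the pieces gives 3-chloro-4-ethylheptan-3-ol.

3-chloro-4-ethylheptan-3-ol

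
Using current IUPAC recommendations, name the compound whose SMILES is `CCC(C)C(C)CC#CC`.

5,6-dimethyloct-2-yne

Counting along the main chain through the multiple bond gives 8 carbons: the parent is octane.
There is one C≡C triple bond, indicated by the ending -yne.
The numbering direction is chosen so that numbering from this end puts the triple bond at C-2 rather than C-6.
That gives the triple bond between C-2 and C-3; methyl groups at C-5 and C-6.
The name is 5,6-dimethyloct-2-yne.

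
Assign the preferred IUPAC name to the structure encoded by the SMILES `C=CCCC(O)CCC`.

oct-7-en-4-ol

Counting along the main chain through the –OH group and the multiple bond gives 8 carbons: the parent is octane.
The principal characteristic group is an alcohol (–OH), named with the suffix -ol.
There is one C=C double bond, indicated by the ending -ene.
Number the chain so that numbering from this end puts the hydroxyl group at C-4 rather than C-5.
This places the hydroxyl at C-4; the double bond between C-7 and C-8.
Putting it together: oct-7-en-4-ol.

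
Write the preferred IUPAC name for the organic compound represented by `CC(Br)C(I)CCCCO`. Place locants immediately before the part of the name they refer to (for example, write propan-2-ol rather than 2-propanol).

6-bromo-5-iodoheptan-1-ol

Counting along the main chain through the –OH group gives 7 carbons: the parent is heptane.
The principal characteristic group is an alcohol (–OH), named with the suffix -ol.
The numbering direction is chosen so that numbering from this end puts the hydroxyl group at C-1 rather than C-7.
That gives the hydroxyl at C-1; a bromo group at C-6; an iodo group at C-5.
The substituents are ordered alphabetically, ignoring any di-/tri- multipliers.
Putting it together: 6-bromo-5-iodoheptan-1-ol.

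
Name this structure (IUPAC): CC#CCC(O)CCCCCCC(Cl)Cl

The longest chain bearing the –OH group and the multiple bond is 12 carbons long (dodecane).
The highest-priority functional group is an alcohol (–OH), so the name ends in -ol.
There is one C≡C triple bond, indicated by the ending -yne.
Choose the numbering such that numbering from this end puts the hydroxyl group at C-5 rather than C-8.
With this numbering: the hydroxyl at C-5; the triple bond between C-2 and C-3; two chloro groups at C-12.
Assembling the pieces gives 12,12-dichlorododec-2-yn-5-ol.

12,12-dichlorododec-2-yn-5-ol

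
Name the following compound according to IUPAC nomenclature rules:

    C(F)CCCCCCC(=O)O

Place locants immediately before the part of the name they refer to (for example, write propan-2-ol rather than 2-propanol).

The longest chain bearing the –COOH group is 8 carbons long (octane).
A carboxylic acid (terminal –COOH) is the principal characteristic group, giving the suffix -oic acid.
The numbering direction is chosen so that the carboxylic acid carbon is C-1 by definition.
With this numbering: a fluoro group at C-8.
Putting it together: 8-fluorooctanoic acid.

8-fluorooctanoic acid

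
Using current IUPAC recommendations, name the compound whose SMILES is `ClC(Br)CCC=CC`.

The longest carbon chain that includes the multiple bond has 6 carbons, so the parent hydride is hexane.
A C=C double bond in the chain gives the infix -ene-.
The numbering direction is chosen so that numbering from this end puts the double bond at C-2 rather than C-4.
This places the double bond between C-2 and C-3; a bromo group at C-6; a chloro group at C-6.
Prefixes are listed alphabetically: bromo, chloro.
The name is 6-bromo-6-chlorohex-2-ene.

6-bromo-6-chlorohex-2-ene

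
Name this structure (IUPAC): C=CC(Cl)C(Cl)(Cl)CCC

3,4,4-trichlorohept-1-ene

The longest carbon chain that includes the multiple bond has 7 carbons, so the parent hydride is heptane.
A C=C double bond in the chain gives the infix -ene-.
Choose the numbering such that numbering from this end puts the double bond at C-1 rather than C-6.
That gives the double bond between C-1 and C-2; chloro groups at C-3 and C-4 (×2).
Putting it together: 3,4,4-trichlorohept-1-ene.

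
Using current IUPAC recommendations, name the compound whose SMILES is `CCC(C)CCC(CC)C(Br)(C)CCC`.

7-bromo-6-ethyl-3,7-dimethyldecane

The longest continuous carbon chain has 10 atoms, so the parent hydride is decane.
Number the chain so that the substituent locant set {3,6,7,7} is lower than {4,4,5,8} at the first point of difference.
This places a bromo group at C-7; an ethyl group at C-6; methyl groups at C-3 and C-7.
Prefixes are listed alphabetically: bromo, ethyl, methyl.
Assembling the pieces gives 7-bromo-6-ethyl-3,7-dimethyldecane.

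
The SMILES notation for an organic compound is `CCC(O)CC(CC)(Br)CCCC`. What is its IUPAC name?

5-bromo-5-ethylnonan-3-ol

The longest chain bearing the –OH group is 9 carbons long (nonane).
An alcohol (–OH) is the principal characteristic group, giving the suffix -ol.
Number the chain so that numbering from this end puts the hydroxyl group at C-3 rather than C-7.
That gives the hydroxyl at C-3; a bromo group at C-5; an ethyl group at C-5.
Substituent prefixes are cited in alphabetical order (multiplying prefixes like di-/tri- are ignored for ordering).
Putting it together: 5-bromo-5-ethylnonan-3-ol.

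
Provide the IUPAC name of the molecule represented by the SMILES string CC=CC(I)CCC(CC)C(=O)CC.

4-ethyl-7-iododec-8-en-3-one

The longest carbon chain that includes the carbonyl and the multiple bond has 10 carbons, so the parent hydride is decane.
The principal characteristic group is a ketone (C=O on an internal carbon), named with the suffix -one.
The chain contains a C=C double bond, so the unsaturation ending is -ene.
Choose the numbering such that numbering from this end puts the carbonyl group at C-3 rather than C-8.
This places the carbonyl at C-3; the double bond between C-8 and C-9; an ethyl group at C-4; an iodo group at C-7.
The substituents are ordered alphabetically, ignoring any di-/tri- multipliers.
Assembling the pieces gives 4-ethyl-7-iododec-8-en-3-one.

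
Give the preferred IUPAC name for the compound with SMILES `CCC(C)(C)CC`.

3,3-dimethylpentane

The longest continuous carbon chain has 5 atoms, so the parent hydride is pentane.
Numbering from either end gives identical locants here.
With this numbering: two methyl groups at C-3.
Putting it together: 3,3-dimethylpentane.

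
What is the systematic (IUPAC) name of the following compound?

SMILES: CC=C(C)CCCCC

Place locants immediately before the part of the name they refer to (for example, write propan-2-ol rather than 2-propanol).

3-methyloct-2-ene

The longest carbon chain that includes the multiple bond has 8 carbons, so the parent hydride is octane.
A C=C double bond in the chain gives the infix -ene-.
Number the chain so that numbering from this end puts the double bond at C-2 rather than C-6.
This places the double bond between C-2 and C-3; a methyl group at C-3.
Putting it together: 3-methyloct-2-ene.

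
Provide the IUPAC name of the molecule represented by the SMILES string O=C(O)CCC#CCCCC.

non-4-ynoic acid

The longest carbon chain that includes the –COOH group and the multiple bond has 9 carbons, so the parent hydride is nonane.
The highest-priority functional group is a carboxylic acid (terminal –COOH), so the name ends in -oic acid.
The chain contains a C≡C triple bond, so the unsaturation ending is -yne.
Number the chain so that the carboxylic acid carbon is C-1 by definition.
That gives the triple bond between C-4 and C-5.
The name is non-4-ynoic acid.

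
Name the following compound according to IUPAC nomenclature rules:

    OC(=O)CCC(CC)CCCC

4-ethyloctanoic acid

The longest carbon chain that includes the –COOH group has 8 carbons, so the parent hydride is octane.
The principal characteristic group is a carboxylic acid (terminal –COOH), named with the suffix -oic acid.
Choose the numbering such that the carboxylic acid carbon is C-1 by definition.
That gives an ethyl group at C-4.
Putting it together: 4-ethyloctanoic acid.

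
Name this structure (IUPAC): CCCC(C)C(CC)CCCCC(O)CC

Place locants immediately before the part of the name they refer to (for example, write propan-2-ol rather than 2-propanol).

8-ethyl-9-methyldodecan-3-ol

Counting along the main chain through the –OH group gives 12 carbons: the parent is dodecane.
An alcohol (–OH) is the principal characteristic group, giving the suffix -ol.
The numbering direction is chosen so that numbering from this end puts the hydroxyl group at C-3 rather than C-10.
That gives the hydroxyl at C-3; an ethyl group at C-8; a methyl group at C-9.
The substituents are ordered alphabetically, ignoring any di-/tri- multipliers.
Putting it together: 8-ethyl-9-methyldodecan-3-ol.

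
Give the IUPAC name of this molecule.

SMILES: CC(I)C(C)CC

The longest carbon chain is 5 atoms: the parent is pentane.
Choose the numbering such that the substituent locant set {2,3} is lower than {3,4} at the first point of difference.
With this numbering: an iodo group at C-2; a methyl group at C-3.
The substituents are ordered alphabetically, ignoring any di-/tri- multipliers.
Assembling the pieces gives 2-iodo-3-methylpentane.

2-iodo-3-methylpentane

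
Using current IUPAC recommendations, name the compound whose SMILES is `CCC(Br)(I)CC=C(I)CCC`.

The longest chain bearing the multiple bond is 9 carbons long (nonane).
A C=C double bond in the chain gives the infix -ene-.
Choose the numbering such that numbering from this end puts the double bond at C-4 rather than C-5.
That gives the double bond between C-4 and C-5; a bromo group at C-7; iodo groups at C-4 and C-7.
The substituents are ordered alphabetically, ignoring any di-/tri- multipliers.
The name is 7-bromo-4,7-diiodonon-4-ene.

7-bromo-4,7-diiodonon-4-ene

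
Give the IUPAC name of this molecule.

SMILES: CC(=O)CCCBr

5-bromopentan-2-one

Counting along the main chain through the carbonyl gives 5 carbons: the parent is pentane.
The highest-priority functional group is a ketone (C=O on an internal carbon), so the name ends in -one.
Choose the numbering such that numbering from this end puts the carbonyl group at C-2 rather than C-4.
This places the carbonyl at C-2; a bromo group at C-5.
The name is 5-bromopentan-2-one.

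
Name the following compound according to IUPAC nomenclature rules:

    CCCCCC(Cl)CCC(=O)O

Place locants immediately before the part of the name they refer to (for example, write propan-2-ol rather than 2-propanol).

4-chlorononanoic acid

The longest chain bearing the –COOH group is 9 carbons long (nonane).
A carboxylic acid (terminal –COOH) is the principal characteristic group, giving the suffix -oic acid.
Choose the numbering such that the carboxylic acid carbon is C-1 by definition.
That gives a chloro group at C-4.
The name is 4-chlorononanoic acid.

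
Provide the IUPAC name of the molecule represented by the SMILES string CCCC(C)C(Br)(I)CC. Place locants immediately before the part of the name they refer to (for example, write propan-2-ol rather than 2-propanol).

The longest continuous carbon chain has 7 atoms, so the parent hydride is heptane.
Choose the numbering such that the substituent locant set {3,3,4} is lower than {4,5,5} at the first point of difference.
This places a bromo group at C-3; an iodo group at C-3; a methyl group at C-4.
Substituent prefixes are cited in alphabetical order (multiplying prefixes like di-/tri- are ignored for ordering).
Putting it together: 3-bromo-3-iodo-4-methylheptane.

3-bromo-3-iodo-4-methylheptane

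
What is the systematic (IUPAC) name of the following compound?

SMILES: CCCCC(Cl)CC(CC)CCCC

5-chloro-7-ethylundecane

The longest continuous carbon chain has 11 atoms, so the parent hydride is undecane.
The numbering direction is chosen so that the locant sets are identical either way, so the alphabetically earlier chloro substituent takes the lower locant (5 rather than 7).
This places a chloro group at C-5; an ethyl group at C-7.
Prefixes are listed alphabetically: chloro, ethyl.
Assembling the pieces gives 5-chloro-7-ethylundecane.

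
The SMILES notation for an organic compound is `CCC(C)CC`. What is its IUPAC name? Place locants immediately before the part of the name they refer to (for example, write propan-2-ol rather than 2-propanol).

The parent chain contains 5 carbons (pentane).
Numbering from either end gives identical locants here.
That gives a methyl group at C-3.
Putting it together: 3-methylpentane.

3-methylpentane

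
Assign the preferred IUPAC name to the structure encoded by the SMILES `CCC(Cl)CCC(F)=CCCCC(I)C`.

10-chloro-7-fluoro-2-iodododec-6-ene

Counting along the main chain through the multiple bond gives 12 carbons: the parent is dodecane.
There is one C=C double bond, indicated by the ending -ene.
The numbering direction is chosen so that the substituent locant set {2,7,10} is lower than {3,6,11} at the first point of difference.
This places the double bond between C-6 and C-7; a chloro group at C-10; a fluoro group at C-7; an iodo group at C-2.
Prefixes are listed alphabetically: chloro, fluoro, iodo.
Putting it together: 10-chloro-7-fluoro-2-iodododec-6-ene.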